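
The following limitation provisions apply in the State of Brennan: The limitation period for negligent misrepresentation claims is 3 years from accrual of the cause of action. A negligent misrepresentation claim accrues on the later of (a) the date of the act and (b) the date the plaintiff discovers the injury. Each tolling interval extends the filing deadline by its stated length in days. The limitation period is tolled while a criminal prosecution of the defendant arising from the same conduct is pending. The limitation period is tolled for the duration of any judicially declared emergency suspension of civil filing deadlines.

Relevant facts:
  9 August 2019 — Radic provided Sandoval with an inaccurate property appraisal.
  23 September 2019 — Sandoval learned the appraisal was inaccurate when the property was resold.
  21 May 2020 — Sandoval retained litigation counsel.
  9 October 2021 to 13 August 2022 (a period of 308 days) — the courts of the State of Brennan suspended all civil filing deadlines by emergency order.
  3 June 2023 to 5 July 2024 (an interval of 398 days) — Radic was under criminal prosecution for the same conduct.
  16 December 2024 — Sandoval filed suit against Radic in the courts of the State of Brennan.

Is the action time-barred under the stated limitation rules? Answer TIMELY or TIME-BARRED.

TIME-BARRED

Taking the later of the act (9 August 2019) and discovery (23 September 2019), the claim accrued on 23 September 2019.
Adding the 3 years base period to 23 September 2019 gives a deadline of 23 September 2022, before any tolling.
Because the emergency suspension of filing deadlines ran from 9 October 2021 to 13 August 2022, the deadline is extended by 308 days to 28 July 2023.
Because the pending criminal prosecution ran from 3 June 2023 to 5 July 2024, the deadline is extended by 398 days to 29 August 2024.
The other events in the timeline have no effect on the limitation period under the stated rules.
Sandoval filed on 16 December 2024, after the 29 August 2024 deadline, so the action is time-barred.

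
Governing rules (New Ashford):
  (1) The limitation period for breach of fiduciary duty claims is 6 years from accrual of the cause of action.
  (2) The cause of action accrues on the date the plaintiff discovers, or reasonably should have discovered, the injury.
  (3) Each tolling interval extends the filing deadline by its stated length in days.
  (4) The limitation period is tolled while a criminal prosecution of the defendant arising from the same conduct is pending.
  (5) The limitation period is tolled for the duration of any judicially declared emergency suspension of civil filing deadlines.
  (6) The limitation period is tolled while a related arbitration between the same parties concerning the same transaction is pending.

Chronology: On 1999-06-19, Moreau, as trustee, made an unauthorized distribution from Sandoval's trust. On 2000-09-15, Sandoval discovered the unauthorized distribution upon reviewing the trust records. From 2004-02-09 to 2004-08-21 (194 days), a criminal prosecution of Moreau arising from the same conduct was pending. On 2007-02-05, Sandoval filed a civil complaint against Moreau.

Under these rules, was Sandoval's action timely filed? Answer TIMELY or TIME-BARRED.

Accrual is tied to discovery, so the period began on 2000-09-15 rather than on 1999-06-19 when the act occurred.
The untolled deadline — 6 years after 2000-09-15 — is 2006-09-15.
Because the pending criminal prosecution ran from 2004-02-09 to 2004-08-21, the deadline is extended by 194 days to 2007-03-28.
Sandoval filed on 2007-02-05, before the 2007-03-28 deadline, so the action is timely.

TIMELY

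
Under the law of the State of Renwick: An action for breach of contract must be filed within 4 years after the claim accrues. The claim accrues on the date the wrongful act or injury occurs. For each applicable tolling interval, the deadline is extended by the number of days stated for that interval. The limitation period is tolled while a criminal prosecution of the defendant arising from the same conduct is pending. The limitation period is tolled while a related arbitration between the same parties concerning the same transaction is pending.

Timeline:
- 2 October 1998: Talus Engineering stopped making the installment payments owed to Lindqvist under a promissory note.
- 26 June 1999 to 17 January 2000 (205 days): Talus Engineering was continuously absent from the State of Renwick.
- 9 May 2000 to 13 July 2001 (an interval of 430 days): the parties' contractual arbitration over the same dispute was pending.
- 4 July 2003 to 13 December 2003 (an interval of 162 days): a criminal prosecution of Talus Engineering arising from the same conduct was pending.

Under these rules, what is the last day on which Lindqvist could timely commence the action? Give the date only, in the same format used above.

The claim accrued on 2 October 1998, when the wrongful act occurred.
The untolled deadline — 4 years after 2 October 1998 — is 2 October 2002.
The period was tolled for 430 days by the pending related arbitration (9 May 2000 to 13 July 2001), pushing the deadline to 6 December 2003.
Because the pending criminal prosecution ran from 4 July 2003 to 13 December 2003, the deadline is extended by 162 days to 16 May 2004.
The defendant's absence from the jurisdiction from 26 June 1999 to 17 January 2000 does not toll the period, because no stated rule makes the defendant's absence a tolling event.

16 May 2004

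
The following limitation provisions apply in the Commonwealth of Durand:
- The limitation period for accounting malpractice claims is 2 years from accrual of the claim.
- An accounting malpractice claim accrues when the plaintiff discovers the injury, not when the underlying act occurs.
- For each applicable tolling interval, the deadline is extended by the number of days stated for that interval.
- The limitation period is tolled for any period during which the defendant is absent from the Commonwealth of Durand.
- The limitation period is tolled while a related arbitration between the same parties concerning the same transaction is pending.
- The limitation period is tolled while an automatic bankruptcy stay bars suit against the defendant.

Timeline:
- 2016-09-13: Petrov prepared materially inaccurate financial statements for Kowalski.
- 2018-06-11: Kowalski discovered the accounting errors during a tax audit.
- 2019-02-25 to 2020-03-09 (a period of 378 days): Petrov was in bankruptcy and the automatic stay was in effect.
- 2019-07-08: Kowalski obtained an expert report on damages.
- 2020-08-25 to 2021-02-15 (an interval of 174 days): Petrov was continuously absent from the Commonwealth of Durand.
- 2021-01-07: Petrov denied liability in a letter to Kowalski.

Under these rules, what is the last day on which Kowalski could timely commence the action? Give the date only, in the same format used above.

The claim did not accrue until Kowalski discovered the injury on 2018-06-11; the 2016-09-13 act date does not start the clock under the stated rule.
The untolled deadline — 2 years after 2018-06-11 — is 2020-06-11.
The automatic bankruptcy stay from 2019-02-25 to 2020-03-09 tolled the period for 378 days, extending the deadline to 2021-06-24.
The period was tolled for 174 days by the defendant's absence from the jurisdiction (2020-08-25 to 2021-02-15), pushing the deadline to 2021-12-15.
The other events in the timeline have no effect on the limitation period under the stated rules.

2021-12-15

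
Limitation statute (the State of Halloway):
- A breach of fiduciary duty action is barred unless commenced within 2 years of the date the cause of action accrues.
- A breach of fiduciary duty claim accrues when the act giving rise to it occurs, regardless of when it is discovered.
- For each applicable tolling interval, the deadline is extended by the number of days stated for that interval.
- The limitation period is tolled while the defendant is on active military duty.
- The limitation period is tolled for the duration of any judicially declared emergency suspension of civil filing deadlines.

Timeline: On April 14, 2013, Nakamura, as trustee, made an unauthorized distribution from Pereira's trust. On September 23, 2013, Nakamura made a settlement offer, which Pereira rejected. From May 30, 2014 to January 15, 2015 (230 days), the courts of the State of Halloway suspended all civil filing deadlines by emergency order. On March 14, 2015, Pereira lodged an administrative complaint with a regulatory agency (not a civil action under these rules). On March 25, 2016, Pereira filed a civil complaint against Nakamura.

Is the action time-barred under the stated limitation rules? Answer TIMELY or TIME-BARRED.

The limitation period began to run on April 14, 2013.
2 years from April 14, 2013 is April 14, 2015.
The period was tolled for 230 days by the emergency suspension of filing deadlines (May 30, 2014 to January 15, 2015), pushing the deadline to November 30, 2015.
None of the other events listed affects the running of the period under the stated rules.
The March 25, 2016 filing falls after the November 30, 2015 deadline; the claim is time-barred.

TIME-BARRED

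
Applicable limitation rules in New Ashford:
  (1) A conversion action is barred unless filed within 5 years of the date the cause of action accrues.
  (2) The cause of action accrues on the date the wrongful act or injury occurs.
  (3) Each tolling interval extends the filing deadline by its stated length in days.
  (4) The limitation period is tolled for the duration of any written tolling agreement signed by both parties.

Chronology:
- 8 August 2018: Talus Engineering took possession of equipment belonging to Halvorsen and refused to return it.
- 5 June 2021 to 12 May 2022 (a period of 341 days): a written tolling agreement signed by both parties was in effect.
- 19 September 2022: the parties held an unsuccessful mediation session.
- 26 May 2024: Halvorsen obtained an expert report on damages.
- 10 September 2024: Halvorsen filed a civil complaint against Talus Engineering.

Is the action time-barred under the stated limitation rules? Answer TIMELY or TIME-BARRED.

TIME-BARRED

The limitation period began to run on 8 August 2018.
5 years from 8 August 2018 is 8 August 2023.
The period was tolled for 341 days by the written tolling agreement (5 June 2021 to 12 May 2022), pushing the deadline to 14 July 2024.
The other events in the timeline have no effect on the limitation period under the stated rules.
The 10 September 2024 filing falls after the 14 July 2024 deadline; the claim is time-barred.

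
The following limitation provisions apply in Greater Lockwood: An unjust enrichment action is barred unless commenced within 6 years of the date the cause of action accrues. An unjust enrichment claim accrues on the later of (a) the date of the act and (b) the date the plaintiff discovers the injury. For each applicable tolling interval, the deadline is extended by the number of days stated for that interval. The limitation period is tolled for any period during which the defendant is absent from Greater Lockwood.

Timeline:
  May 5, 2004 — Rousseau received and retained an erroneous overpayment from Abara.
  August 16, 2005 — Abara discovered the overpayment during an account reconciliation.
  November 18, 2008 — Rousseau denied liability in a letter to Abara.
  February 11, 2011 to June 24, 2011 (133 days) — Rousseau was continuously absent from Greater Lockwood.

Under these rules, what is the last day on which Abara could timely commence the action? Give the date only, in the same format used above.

December 27, 2011

Taking the later of the act (May 5, 2004) and discovery (August 16, 2005), the claim accrued on August 16, 2005.
The untolled deadline — 6 years after August 16, 2005 — is August 16, 2011.
Because the defendant's absence from the jurisdiction ran from February 11, 2011 to June 24, 2011, the deadline is extended by 133 days to December 27, 2011.
Nothing else in the chronology tolls or restarts the period.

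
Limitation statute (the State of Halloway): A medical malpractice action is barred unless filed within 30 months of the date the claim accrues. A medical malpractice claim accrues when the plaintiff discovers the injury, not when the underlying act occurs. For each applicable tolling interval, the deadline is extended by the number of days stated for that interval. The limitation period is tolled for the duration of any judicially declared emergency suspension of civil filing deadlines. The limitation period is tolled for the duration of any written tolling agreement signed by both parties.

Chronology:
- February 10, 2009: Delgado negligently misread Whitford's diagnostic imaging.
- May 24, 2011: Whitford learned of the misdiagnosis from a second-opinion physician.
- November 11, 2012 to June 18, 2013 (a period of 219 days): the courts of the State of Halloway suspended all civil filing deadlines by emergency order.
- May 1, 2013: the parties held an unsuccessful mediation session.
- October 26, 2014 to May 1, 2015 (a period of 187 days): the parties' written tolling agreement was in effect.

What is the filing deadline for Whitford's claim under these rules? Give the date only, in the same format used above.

July 1, 2014

Under the discovery rule, the claim accrued on May 24, 2011, when Whitford discovered the injury — not on the February 10, 2009 date of the underlying act.
The untolled deadline — 30 months after May 24, 2011 — is November 24, 2013.
The emergency suspension of filing deadlines from November 11, 2012 to June 18, 2013 tolled the period for 219 days, extending the deadline to July 1, 2014.
The written tolling agreement starting October 26, 2014 came too late — the period had run on July 1, 2014 — and so does not extend the deadline.
None of the other events listed affects the running of the period under the stated rules.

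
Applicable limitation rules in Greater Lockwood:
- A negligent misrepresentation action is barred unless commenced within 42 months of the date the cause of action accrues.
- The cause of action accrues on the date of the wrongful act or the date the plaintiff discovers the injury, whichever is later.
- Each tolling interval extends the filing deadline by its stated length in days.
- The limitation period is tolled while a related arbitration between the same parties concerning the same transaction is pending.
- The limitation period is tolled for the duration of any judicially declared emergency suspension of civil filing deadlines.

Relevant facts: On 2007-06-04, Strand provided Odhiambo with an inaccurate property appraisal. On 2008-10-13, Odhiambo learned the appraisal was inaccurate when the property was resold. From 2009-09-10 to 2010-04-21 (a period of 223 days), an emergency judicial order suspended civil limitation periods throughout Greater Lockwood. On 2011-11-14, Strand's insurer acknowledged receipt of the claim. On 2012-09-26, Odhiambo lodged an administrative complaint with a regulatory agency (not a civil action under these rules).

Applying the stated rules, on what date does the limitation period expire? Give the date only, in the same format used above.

2012-11-22

Taking the later of the act (2007-06-04) and discovery (2008-10-13), the claim accrued on 2008-10-13.
42 months from 2008-10-13 is 2012-04-13.
The period was tolled for 223 days by the emergency suspension of filing deadlines (2009-09-10 to 2010-04-21), pushing the deadline to 2012-11-22.
Nothing else in the chronology tolls or restarts the period.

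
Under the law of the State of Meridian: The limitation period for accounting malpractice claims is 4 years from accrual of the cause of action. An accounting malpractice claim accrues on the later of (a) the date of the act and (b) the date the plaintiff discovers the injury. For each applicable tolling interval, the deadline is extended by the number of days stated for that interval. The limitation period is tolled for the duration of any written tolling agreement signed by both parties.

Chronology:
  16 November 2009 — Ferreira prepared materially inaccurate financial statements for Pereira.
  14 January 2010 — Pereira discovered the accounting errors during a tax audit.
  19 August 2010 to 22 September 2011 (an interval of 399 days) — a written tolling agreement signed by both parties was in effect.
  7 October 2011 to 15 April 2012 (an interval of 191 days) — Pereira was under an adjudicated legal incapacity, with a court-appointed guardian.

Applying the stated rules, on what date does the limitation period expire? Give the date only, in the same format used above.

Because discovery on 14 January 2010 post-dates the 16 November 2009 act, accrual under the later-of rule falls on 14 January 2010.
The untolled deadline — 4 years after 14 January 2010 — is 14 January 2014.
The period was tolled for 399 days by the written tolling agreement (19 August 2010 to 22 September 2011), pushing the deadline to 17 February 2015.
Although the plaintiff's incapacity ran from 7 October 2011 to 15 April 2012, the stated rules do not make that a tolling event, so it is disregarded.

17 February 2015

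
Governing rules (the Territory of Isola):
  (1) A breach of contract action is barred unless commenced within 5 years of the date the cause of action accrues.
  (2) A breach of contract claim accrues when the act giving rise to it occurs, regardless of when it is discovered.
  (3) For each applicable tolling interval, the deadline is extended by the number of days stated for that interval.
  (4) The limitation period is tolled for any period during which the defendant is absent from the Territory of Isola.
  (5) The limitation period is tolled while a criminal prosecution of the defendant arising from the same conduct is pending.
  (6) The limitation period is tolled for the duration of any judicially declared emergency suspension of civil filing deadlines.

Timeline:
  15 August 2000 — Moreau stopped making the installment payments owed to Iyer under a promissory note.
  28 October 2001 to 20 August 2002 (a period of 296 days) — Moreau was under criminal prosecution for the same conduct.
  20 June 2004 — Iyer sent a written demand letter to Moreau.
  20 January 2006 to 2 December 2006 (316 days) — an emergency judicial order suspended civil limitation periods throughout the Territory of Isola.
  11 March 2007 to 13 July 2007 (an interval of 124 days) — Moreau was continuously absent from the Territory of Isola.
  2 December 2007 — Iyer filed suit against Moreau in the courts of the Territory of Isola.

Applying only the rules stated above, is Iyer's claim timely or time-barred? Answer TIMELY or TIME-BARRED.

The cause of action accrued on 15 August 2000, the date of the act.
5 years from 15 August 2000 is 15 August 2005.
The period was tolled for 296 days by the pending criminal prosecution (28 October 2001 to 20 August 2002), pushing the deadline to 7 June 2006.
The period was tolled for 316 days by the emergency suspension of filing deadlines (20 January 2006 to 2 December 2006), pushing the deadline to 19 April 2007.
Because the defendant's absence from the jurisdiction ran from 11 March 2007 to 13 July 2007, the deadline is extended by 124 days to 21 August 2007.
The other events in the timeline have no effect on the limitation period under the stated rules.
Filing on 2 December 2007 missed the 21 August 2007 deadline — the action is time-barred.

TIME-BARRED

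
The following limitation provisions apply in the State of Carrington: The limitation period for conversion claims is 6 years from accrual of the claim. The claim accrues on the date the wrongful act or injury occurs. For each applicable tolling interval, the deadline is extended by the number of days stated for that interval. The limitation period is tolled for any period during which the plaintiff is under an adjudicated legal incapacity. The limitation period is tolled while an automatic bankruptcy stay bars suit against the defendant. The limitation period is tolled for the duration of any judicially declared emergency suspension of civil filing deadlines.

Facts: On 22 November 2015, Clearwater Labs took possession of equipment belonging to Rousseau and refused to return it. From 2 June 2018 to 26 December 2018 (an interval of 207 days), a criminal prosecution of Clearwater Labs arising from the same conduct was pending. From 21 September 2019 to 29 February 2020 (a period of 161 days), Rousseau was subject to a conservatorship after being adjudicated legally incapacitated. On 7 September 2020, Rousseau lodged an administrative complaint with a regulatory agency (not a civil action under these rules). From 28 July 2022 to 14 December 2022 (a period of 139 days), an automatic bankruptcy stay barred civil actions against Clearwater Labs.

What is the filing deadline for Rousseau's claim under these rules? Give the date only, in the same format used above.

The claim accrued on 22 November 2015, the date of the act.
6 years from 22 November 2015 is 22 November 2021.
Because the plaintiff's legal incapacity ran from 21 September 2019 to 29 February 2020, the deadline is extended by 161 days to 2 May 2022.
By the time the automatic bankruptcy stay began on 28 July 2022, the limitation period had already expired on 2 May 2022; that interval cannot revive it.
The pending criminal prosecution from 2 June 2018 to 26 December 2018 does not toll the period, because no stated rule makes a criminal prosecution a tolling event.
The other events in the timeline have no effect on the limitation period under the stated rules.

2 May 2022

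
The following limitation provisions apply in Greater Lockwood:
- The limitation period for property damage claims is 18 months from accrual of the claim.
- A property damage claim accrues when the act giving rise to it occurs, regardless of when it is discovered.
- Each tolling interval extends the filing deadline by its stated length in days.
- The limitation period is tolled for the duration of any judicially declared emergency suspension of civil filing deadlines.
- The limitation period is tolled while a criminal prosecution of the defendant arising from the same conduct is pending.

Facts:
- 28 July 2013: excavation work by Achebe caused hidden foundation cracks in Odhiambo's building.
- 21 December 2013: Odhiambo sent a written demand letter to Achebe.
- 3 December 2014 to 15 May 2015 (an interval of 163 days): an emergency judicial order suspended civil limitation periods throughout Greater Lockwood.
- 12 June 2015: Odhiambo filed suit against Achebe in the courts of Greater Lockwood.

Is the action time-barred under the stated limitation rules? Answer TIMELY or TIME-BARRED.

TIMELY

The limitation period began to run on 28 July 2013.
18 months from 28 July 2013 is 28 January 2015.
The period was tolled for 163 days by the emergency suspension of filing deadlines (3 December 2014 to 15 May 2015), pushing the deadline to 10 July 2015.
None of the other events listed affects the running of the period under the stated rules.
Filing on 12 June 2015 beat the 10 July 2015 deadline — the action is timely.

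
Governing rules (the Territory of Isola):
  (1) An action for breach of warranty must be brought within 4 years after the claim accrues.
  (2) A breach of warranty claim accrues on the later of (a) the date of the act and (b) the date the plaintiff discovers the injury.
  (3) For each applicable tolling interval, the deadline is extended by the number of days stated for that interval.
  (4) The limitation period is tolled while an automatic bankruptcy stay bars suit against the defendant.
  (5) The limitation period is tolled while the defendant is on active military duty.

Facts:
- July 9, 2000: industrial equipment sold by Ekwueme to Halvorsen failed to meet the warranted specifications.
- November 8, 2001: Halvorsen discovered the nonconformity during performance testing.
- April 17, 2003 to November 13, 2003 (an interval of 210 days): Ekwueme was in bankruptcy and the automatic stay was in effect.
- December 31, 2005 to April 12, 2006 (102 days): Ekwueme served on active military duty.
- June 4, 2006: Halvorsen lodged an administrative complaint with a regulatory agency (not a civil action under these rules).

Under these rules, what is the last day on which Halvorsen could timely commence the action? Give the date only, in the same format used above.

Because discovery on November 8, 2001 post-dates the July 9, 2000 act, accrual under the later-of rule falls on November 8, 2001.
The untolled deadline — 4 years after November 8, 2001 — is November 8, 2005.
Because the automatic bankruptcy stay ran from April 17, 2003 to November 13, 2003, the deadline is extended by 210 days to June 6, 2006.
Because the defendant's active military service ran from December 31, 2005 to April 12, 2006, the deadline is extended by 102 days to September 16, 2006.
Nothing else in the chronology tolls or restarts the period.

September 16, 2006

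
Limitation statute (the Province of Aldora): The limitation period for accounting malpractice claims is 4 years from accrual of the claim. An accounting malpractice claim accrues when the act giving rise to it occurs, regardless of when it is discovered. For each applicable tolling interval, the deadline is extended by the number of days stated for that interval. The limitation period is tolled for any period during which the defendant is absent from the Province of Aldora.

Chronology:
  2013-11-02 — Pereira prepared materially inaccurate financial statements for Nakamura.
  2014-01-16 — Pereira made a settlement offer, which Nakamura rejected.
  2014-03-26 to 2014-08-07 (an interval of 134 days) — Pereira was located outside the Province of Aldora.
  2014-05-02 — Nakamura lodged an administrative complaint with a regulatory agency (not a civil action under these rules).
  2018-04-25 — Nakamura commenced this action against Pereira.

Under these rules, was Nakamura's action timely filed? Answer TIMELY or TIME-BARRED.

The limitation period began to run on 2013-11-02.
Adding the 4 years base period to 2013-11-02 gives a deadline of 2017-11-02, before any tolling.
The defendant's absence from the jurisdiction from 2014-03-26 to 2014-08-07 tolled the period for 134 days, extending the deadline to 2018-03-16.
Nothing else in the chronology tolls or restarts the period.
Nakamura filed on 2018-04-25, after the 2018-03-16 deadline, so the action is time-barred.

TIME-BARRED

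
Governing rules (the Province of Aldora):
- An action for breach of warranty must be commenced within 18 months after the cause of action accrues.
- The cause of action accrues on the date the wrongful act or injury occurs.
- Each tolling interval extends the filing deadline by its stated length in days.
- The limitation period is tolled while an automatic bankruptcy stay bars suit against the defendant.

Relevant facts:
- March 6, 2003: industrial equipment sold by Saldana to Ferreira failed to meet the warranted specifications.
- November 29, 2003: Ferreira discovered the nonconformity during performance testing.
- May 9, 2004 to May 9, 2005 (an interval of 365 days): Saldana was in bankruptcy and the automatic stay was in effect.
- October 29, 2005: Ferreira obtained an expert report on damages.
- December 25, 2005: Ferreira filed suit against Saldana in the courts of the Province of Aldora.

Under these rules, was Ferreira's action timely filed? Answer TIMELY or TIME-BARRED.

TIME-BARRED

Accrual is governed by the date of the act, so the period began to run on March 6, 2003; the later discovery on November 29, 2003 is irrelevant under the stated rule.
The untolled deadline — 18 months after March 6, 2003 — is September 6, 2004.
The automatic bankruptcy stay from May 9, 2004 to May 9, 2005 tolled the period for 365 days, extending the deadline to September 6, 2005.
None of the other events listed affects the running of the period under the stated rules.
The December 25, 2005 filing falls after the September 6, 2005 deadline; the claim is time-barred.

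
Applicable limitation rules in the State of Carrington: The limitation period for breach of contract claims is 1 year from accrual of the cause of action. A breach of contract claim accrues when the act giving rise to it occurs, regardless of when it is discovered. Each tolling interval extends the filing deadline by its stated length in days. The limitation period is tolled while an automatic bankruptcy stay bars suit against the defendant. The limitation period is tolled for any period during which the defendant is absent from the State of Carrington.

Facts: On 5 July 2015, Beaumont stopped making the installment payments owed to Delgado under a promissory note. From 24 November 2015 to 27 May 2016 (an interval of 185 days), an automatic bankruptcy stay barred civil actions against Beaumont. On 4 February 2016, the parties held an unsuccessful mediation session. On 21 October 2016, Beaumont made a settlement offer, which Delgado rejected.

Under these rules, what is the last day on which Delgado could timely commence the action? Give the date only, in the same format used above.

The limitation period began to run on 5 July 2015.
The untolled deadline — 1 year after 5 July 2015 — is 5 July 2016.
The period was tolled for 185 days by the automatic bankruptcy stay (24 November 2015 to 27 May 2016), pushing the deadline to 6 January 2017.
The other events in the timeline have no effect on the limitation period under the stated rules.

6 January 2017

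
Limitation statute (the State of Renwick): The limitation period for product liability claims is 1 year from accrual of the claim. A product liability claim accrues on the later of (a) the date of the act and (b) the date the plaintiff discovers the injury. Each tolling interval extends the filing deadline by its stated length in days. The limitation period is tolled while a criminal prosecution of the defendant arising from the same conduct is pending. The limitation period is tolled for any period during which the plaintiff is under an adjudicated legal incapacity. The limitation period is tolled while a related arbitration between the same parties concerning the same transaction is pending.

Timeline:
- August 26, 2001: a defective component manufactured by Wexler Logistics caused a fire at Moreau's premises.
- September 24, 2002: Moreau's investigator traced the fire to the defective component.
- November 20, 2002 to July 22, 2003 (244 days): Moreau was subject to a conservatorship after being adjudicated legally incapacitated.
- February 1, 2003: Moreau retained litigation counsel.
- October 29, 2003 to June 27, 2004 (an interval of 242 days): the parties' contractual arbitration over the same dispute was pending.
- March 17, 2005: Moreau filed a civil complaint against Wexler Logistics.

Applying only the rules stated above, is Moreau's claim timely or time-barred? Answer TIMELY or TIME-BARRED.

TIME-BARRED

Taking the later of the act (August 26, 2001) and discovery (September 24, 2002), the claim accrued on September 24, 2002.
1 year from September 24, 2002 is September 24, 2003.
The plaintiff's legal incapacity from November 20, 2002 to July 22, 2003 tolled the period for 244 days, extending the deadline to May 25, 2004.
The pending related arbitration from October 29, 2003 to June 27, 2004 tolled the period for 242 days, extending the deadline to January 22, 2005.
None of the other events listed affects the running of the period under the stated rules.
The March 17, 2005 filing falls after the January 22, 2005 deadline; the claim is time-barred.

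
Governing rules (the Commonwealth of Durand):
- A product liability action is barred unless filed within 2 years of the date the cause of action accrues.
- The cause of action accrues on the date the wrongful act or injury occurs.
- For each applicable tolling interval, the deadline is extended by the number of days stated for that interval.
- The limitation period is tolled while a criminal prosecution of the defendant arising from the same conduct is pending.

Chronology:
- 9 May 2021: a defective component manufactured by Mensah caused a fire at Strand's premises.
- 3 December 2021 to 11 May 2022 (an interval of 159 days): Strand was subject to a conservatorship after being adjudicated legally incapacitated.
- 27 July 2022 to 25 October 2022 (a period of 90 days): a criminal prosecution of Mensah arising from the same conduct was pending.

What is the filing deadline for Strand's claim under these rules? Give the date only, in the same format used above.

The claim accrued on 9 May 2021, when the wrongful act occurred.
The untolled deadline — 2 years after 9 May 2021 — is 9 May 2023.
The pending criminal prosecution from 27 July 2022 to 25 October 2022 tolled the period for 90 days, extending the deadline to 7 August 2023.
The plaintiff's legal incapacity from 3 December 2021 to 11 May 2022 does not toll the period, because no stated rule makes the plaintiff's incapacity a tolling event.

7 August 2023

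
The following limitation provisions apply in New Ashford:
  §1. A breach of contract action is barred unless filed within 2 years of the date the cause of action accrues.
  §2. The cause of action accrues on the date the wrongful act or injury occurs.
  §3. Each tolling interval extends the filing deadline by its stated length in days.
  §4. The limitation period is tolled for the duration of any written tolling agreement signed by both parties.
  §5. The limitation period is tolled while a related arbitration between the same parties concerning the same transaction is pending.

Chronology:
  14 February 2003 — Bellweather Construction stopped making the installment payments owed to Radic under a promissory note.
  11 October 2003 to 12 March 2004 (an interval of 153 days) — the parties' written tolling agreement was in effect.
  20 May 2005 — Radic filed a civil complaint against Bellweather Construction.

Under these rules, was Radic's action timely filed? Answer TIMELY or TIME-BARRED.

TIMELY

The cause of action accrued on 14 February 2003, the date of the act.
The untolled deadline — 2 years after 14 February 2003 — is 14 February 2005.
The written tolling agreement from 11 October 2003 to 12 March 2004 tolled the period for 153 days, extending the deadline to 17 July 2005.
The 20 May 2005 filing precedes the 17 July 2005 deadline; the claim is timely.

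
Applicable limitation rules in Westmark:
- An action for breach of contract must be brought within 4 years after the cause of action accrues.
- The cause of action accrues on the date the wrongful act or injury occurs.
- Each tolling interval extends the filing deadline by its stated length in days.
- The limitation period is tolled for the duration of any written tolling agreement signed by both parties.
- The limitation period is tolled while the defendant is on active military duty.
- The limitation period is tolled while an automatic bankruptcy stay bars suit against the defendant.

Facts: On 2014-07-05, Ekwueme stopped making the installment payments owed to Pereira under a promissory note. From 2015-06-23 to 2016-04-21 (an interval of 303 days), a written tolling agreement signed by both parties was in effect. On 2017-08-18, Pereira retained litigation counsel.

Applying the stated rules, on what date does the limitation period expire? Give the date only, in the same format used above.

The claim accrued on 2014-07-05, when the wrongful act occurred.
The untolled deadline — 4 years after 2014-07-05 — is 2018-07-05.
Because the written tolling agreement ran from 2015-06-23 to 2016-04-21, the deadline is extended by 303 days to 2019-05-04.
The other events in the timeline have no effect on the limitation period under the stated rules.

2019-05-04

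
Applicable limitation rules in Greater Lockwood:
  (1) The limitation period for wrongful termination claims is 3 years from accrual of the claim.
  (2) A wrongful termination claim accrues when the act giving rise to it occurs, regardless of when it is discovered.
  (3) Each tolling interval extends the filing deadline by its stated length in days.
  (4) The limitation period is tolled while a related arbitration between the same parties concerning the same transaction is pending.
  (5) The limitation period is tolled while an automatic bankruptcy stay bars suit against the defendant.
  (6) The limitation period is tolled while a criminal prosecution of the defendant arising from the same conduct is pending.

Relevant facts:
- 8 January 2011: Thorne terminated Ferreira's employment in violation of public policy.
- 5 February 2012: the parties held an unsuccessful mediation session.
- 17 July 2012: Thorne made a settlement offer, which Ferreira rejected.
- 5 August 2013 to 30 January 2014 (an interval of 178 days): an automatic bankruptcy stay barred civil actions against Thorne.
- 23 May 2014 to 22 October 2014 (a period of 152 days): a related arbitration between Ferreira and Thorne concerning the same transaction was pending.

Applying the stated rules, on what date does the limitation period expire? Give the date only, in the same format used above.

4 December 2014

The claim accrued on 8 January 2011, when the wrongful act occurred.
The untolled deadline — 3 years after 8 January 2011 — is 8 January 2014.
Because the automatic bankruptcy stay ran from 5 August 2013 to 30 January 2014, the deadline is extended by 178 days to 5 July 2014.
The period was tolled for 152 days by the pending related arbitration (23 May 2014 to 22 October 2014), pushing the deadline to 4 December 2014.
The other events in the timeline have no effect on the limitation period under the stated rules.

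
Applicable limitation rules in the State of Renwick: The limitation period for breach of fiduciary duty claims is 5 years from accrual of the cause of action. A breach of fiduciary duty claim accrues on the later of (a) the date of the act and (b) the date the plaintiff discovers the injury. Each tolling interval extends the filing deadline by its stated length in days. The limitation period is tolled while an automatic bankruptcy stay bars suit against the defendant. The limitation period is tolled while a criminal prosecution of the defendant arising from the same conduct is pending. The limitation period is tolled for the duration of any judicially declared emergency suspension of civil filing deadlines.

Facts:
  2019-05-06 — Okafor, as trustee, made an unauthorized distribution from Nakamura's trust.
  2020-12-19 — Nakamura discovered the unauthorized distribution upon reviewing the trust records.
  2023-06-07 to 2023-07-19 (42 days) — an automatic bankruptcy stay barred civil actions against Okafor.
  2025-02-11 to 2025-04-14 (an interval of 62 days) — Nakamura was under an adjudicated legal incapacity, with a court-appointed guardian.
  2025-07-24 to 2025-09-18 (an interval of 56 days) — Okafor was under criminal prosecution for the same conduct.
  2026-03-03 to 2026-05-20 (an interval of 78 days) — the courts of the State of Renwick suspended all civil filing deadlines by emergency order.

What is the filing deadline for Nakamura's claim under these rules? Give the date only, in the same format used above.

Taking the later of the act (2019-05-06) and discovery (2020-12-19), the claim accrued on 2020-12-19.
5 years from 2020-12-19 is 2025-12-19.
The automatic bankruptcy stay from 2023-06-07 to 2023-07-19 tolled the period for 42 days, extending the deadline to 2026-01-30.
The period was tolled for 56 days by the pending criminal prosecution (2025-07-24 to 2025-09-18), pushing the deadline to 2026-03-27.
The emergency suspension of filing deadlines from 2026-03-03 to 2026-05-20 tolled the period for 78 days, extending the deadline to 2026-06-13.
No stated provision tolls the period for the plaintiff's incapacity, so the interval from 2025-02-11 to 2025-04-14 has no effect on the deadline.

2026-06-13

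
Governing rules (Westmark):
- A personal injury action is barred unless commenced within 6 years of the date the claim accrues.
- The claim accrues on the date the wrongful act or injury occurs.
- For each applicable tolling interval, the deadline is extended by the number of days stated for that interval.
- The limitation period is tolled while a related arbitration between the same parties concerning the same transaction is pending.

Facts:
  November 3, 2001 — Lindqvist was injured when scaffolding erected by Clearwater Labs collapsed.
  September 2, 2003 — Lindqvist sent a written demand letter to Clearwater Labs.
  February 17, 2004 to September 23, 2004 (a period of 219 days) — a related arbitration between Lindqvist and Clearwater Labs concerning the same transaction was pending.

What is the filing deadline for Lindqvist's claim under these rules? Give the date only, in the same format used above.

June 9, 2008

The limitation period began to run on November 3, 2001.
Adding the 6 years base period to November 3, 2001 gives a deadline of November 3, 2007, before any tolling.
The pending related arbitration from February 17, 2004 to September 23, 2004 tolled the period for 219 days, extending the deadline to June 9, 2008.
The other events in the timeline have no effect on the limitation period under the stated rules.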